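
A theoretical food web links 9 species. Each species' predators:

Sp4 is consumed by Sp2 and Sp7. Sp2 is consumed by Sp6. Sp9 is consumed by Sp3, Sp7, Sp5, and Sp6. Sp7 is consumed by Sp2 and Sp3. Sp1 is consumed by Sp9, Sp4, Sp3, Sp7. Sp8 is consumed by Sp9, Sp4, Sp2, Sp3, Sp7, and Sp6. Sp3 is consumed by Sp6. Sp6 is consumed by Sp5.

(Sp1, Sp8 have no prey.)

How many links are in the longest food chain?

5 links

One longest chain: Sp1 → Sp4 → Sp7 → Sp3 → Sp6 → Sp5.
It has 6 species and 5 links.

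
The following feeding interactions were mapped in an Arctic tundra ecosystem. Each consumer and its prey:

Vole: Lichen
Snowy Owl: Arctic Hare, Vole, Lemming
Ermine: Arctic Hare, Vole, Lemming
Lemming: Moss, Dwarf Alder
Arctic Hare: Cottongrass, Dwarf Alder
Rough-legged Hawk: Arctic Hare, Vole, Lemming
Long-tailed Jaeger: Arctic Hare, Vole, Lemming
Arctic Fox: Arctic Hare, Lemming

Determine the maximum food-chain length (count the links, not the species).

One longest chain: Cottongrass → Arctic Hare → Snowy Owl.
It has 3 species and 2 links.

2 links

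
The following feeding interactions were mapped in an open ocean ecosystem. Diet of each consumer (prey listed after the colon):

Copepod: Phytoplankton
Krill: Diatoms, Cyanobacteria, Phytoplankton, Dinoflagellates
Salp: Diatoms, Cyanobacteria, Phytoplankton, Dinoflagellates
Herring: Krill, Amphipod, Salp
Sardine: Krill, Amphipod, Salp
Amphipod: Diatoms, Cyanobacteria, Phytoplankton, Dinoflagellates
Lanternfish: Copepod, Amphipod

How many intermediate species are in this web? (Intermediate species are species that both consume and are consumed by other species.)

Intermediate species (has both prey and predators): Krill, Copepod, Amphipod, Salp.
Count: 4.

4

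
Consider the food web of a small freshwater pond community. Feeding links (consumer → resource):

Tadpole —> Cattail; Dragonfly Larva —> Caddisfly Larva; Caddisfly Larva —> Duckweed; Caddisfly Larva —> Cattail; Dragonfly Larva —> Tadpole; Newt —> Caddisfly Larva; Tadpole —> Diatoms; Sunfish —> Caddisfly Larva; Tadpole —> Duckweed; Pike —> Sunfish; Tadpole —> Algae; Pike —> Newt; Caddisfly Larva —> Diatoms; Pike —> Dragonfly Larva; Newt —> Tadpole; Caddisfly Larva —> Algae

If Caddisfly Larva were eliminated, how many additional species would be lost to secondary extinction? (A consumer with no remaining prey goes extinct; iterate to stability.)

1

Remove Caddisfly Larva.
Round 1: Sunfish (all prey gone) → extinct.
No further losses. Total secondary extinctions: 1.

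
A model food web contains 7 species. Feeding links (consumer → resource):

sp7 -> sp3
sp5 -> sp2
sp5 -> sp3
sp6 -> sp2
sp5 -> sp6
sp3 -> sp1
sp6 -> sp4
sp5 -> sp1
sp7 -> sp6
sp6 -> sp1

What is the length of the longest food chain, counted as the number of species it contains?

3 species

One longest chain: sp1 → sp3 → sp5.
It has 3 species and 2 links.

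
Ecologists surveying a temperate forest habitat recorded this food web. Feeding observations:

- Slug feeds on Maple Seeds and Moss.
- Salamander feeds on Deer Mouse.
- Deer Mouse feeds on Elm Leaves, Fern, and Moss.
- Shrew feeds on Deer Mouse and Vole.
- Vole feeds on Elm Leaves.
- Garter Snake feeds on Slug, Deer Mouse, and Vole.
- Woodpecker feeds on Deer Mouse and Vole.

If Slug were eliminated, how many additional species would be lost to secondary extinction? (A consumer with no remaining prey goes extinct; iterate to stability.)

Remove Slug.
Every predator of it retains at least one other prey: Garter Snake still has Vole, Deer Mouse.
No consumer loses all prey, so no secondary extinctions occur.

0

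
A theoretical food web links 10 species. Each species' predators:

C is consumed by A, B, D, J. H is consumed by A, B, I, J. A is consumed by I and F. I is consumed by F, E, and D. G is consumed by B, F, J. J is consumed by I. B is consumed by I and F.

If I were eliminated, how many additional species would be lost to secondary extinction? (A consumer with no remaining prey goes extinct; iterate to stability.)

Remove I.
Round 1: E (all prey gone) → extinct.
No further losses. Total secondary extinctions: 1.

1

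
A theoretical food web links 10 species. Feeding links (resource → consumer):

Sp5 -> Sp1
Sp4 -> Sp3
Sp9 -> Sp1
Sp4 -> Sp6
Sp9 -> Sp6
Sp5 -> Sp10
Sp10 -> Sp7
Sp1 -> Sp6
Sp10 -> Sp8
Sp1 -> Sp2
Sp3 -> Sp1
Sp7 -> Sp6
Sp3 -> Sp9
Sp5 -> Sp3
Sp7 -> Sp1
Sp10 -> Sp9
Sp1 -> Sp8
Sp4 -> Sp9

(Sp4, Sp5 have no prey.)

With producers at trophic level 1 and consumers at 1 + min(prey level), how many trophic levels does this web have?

Producers (level 1): Sp4, Sp5.
Following each consumer down to its lowest-level prey: Sp5 → Sp1 → Sp2 (levels 1 through 3).
All prey of Sp2 (Sp1 2) are at level 2 or above, so Sp2 is at level 1 + 2 = 3.
Every consumer has at least one prey at level 2 or below, so none exceeds level 3.

3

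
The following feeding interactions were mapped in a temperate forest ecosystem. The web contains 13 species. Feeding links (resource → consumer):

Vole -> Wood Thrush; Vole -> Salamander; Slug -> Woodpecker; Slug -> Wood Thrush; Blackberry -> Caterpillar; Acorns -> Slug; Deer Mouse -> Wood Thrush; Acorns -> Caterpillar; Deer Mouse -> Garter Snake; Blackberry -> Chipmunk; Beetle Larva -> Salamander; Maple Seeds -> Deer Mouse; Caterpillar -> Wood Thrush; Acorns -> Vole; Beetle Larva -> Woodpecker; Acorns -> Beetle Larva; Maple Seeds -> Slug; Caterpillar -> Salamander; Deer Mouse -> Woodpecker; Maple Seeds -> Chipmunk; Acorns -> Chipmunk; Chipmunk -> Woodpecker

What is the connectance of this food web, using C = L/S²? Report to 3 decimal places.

The web has S = 13 species and L = 22 feeding links.
C = L / S² = 22 / 169 = 0.1302 ≈ 0.130.

C = 0.130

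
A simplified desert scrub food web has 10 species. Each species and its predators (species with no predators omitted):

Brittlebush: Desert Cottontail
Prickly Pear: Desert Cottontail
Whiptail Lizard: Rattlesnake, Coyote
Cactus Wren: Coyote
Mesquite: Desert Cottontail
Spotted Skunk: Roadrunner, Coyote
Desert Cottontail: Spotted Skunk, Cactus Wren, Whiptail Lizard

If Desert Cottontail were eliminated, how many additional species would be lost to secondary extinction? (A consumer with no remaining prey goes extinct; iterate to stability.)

6

Remove Desert Cottontail.
Round 1: Spotted Skunk (all prey gone), Cactus Wren (all prey gone), Whiptail Lizard (all prey gone) → extinct.
Round 2: Rattlesnake (all prey gone), Roadrunner (all prey gone), Coyote (all prey gone) → extinct.
No further losses. Total secondary extinctions: 6.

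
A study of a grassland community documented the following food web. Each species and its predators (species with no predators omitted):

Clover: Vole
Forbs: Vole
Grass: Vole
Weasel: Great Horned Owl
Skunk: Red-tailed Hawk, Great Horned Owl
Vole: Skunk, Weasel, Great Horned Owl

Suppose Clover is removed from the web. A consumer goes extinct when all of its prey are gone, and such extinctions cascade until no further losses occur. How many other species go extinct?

0

Remove Clover.
Every predator of it retains at least one other prey: Vole still has Grass, Forbs.
No consumer loses all prey, so no secondary extinctions occur.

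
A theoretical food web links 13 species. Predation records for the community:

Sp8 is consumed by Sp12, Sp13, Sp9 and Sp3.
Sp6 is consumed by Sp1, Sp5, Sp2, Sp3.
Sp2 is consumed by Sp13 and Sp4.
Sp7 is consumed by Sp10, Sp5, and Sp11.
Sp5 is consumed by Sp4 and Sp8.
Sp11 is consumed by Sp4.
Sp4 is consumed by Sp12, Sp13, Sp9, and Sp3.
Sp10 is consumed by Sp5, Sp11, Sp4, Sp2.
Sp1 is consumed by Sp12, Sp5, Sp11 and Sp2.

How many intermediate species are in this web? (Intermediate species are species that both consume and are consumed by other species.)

Intermediate species (has both prey and predators): Sp1, Sp10, Sp2, Sp11, Sp5, Sp4, Sp8.
Count: 7.

7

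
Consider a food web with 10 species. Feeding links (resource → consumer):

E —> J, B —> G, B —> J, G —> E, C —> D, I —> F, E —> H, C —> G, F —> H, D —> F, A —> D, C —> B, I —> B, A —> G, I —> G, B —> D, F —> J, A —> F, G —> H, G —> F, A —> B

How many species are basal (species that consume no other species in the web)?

Basal species (no prey listed): C, A, I.
Count: 3.

3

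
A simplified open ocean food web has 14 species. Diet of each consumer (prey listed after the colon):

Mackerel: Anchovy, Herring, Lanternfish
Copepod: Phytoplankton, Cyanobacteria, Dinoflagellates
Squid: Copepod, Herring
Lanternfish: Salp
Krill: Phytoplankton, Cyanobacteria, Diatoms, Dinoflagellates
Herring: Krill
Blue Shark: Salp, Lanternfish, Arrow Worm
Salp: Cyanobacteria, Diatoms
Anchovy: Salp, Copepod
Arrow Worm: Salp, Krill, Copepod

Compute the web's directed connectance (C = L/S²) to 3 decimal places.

The web has S = 14 species and L = 24 feeding links.
C = L / S² = 24 / 196 = 0.1224 ≈ 0.122.

C = 0.122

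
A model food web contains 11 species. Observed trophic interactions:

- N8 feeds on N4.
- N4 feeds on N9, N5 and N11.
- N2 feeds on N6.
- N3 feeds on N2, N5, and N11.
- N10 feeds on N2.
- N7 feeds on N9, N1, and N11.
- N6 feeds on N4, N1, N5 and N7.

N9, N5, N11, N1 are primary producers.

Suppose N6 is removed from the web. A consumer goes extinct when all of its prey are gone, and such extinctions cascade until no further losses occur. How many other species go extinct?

Remove N6.
Round 1: N2 (all prey gone) → extinct.
Round 2: N10 (all prey gone) → extinct.
No further losses. Total secondary extinctions: 2.

2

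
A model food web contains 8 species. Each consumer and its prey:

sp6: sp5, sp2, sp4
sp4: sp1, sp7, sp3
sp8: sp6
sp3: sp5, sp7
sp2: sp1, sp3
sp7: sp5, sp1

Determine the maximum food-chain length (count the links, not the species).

5 links

One longest chain: sp5 → sp7 → sp3 → sp2 → sp6 → sp8.
It has 6 species and 5 links.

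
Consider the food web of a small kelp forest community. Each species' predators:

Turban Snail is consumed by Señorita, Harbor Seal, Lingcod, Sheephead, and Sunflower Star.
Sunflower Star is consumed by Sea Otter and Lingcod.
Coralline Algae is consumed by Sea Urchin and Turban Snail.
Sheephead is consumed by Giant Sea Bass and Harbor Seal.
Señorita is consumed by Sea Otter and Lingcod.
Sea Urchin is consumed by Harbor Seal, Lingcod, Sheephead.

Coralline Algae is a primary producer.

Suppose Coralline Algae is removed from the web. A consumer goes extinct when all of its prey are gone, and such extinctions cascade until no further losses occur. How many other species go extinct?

9

Remove Coralline Algae.
Round 1: Sea Urchin (all prey gone), Turban Snail (all prey gone) → extinct.
Round 2: Señorita (all prey gone), Sunflower Star (all prey gone), Sheephead (all prey gone) → extinct.
Round 3: Lingcod (all prey gone), Giant Sea Bass (all prey gone), Harbor Seal (all prey gone), Sea Otter (all prey gone) → extinct.
No further losses. Total secondary extinctions: 9.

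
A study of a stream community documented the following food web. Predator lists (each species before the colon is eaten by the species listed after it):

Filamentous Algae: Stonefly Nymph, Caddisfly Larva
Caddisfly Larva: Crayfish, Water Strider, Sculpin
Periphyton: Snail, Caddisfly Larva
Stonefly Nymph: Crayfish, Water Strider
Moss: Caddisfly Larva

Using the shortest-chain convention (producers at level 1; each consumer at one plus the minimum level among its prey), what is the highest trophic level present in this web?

Producers (level 1): Periphyton, Moss, Filamentous Algae.
Following each consumer down to its lowest-level prey: Periphyton → Caddisfly Larva → Sculpin (levels 1 through 3).
All prey of Sculpin (Caddisfly Larva 2) are at level 2 or above, so Sculpin is at level 1 + 2 = 3.
Every consumer has at least one prey at level 2 or below, so none exceeds level 3.

3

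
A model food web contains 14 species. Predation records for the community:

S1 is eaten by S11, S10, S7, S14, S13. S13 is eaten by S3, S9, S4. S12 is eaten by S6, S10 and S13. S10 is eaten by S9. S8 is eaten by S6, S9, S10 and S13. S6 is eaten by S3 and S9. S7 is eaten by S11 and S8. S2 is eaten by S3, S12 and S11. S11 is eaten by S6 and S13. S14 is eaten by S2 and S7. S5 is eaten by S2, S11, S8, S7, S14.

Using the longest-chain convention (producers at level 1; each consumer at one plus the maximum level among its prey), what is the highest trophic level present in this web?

Producers (level 1): S1, S5.
S1 → S14 → S7 → S8 → S6 → S3 gives S3 level 6.
No species has a prey at level 6, so no species reaches level 7.

6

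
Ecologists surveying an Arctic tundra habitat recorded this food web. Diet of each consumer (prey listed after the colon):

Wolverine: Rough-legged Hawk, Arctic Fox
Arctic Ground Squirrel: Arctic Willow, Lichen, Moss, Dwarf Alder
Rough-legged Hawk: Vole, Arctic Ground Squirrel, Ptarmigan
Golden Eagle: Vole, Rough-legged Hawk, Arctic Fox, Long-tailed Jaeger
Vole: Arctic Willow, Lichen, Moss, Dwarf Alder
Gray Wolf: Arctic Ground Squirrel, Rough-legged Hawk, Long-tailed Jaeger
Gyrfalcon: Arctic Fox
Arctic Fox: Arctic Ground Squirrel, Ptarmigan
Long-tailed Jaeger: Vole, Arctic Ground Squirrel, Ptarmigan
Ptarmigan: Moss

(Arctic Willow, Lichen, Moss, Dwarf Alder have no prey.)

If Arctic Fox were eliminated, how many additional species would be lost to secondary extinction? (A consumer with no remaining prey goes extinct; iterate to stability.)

Remove Arctic Fox.
Round 1: Gyrfalcon (all prey gone) → extinct.
No further losses. Total secondary extinctions: 1.

1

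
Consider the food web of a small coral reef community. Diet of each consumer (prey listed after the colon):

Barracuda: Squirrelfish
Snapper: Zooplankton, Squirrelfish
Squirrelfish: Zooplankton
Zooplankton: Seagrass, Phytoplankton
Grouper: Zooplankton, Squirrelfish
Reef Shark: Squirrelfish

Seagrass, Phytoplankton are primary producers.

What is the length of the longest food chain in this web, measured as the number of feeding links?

3 links

One longest chain: Seagrass → Zooplankton → Squirrelfish → Reef Shark.
It has 4 species and 3 links.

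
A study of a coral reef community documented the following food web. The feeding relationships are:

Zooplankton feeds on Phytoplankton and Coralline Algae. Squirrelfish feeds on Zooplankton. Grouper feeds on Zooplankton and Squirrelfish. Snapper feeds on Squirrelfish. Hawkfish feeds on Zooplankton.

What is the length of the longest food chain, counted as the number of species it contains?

One longest chain: Phytoplankton → Zooplankton → Squirrelfish → Grouper.
It has 4 species and 3 links.

4 species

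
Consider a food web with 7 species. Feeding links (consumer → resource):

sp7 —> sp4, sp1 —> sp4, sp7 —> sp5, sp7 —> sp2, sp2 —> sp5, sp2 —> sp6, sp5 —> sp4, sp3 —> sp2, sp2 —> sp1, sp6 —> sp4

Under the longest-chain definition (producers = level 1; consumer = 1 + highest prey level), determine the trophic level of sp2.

Trophic level 3

sp4 is a producer → level 1.
sp5 eats sp4 → level 2.
sp2 eats sp5 (level 2); other prey at levels: sp1 2, sp6 2 → level 3.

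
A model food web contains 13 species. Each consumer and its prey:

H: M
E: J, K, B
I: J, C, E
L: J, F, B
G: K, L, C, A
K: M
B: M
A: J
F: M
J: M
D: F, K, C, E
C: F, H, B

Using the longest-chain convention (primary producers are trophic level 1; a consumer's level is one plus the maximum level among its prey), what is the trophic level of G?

M is a producer → level 1.
J eats M → level 2.
A eats J → level 3.
G eats A (level 3); other prey at levels: K 2, L 3, C 3 → level 4.

Trophic level 4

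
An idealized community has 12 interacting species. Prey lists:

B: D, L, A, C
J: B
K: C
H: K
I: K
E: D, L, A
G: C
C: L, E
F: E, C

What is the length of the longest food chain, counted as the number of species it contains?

One longest chain: D → E → C → K → H.
It has 5 species and 4 links.

5 species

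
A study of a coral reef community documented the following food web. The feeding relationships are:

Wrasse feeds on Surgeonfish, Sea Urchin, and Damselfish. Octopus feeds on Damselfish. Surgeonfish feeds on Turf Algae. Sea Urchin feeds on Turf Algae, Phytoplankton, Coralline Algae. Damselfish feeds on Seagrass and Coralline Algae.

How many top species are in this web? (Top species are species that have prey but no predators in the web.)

2

Top species (has prey, but nothing eats it): Wrasse, Octopus.
Count: 2.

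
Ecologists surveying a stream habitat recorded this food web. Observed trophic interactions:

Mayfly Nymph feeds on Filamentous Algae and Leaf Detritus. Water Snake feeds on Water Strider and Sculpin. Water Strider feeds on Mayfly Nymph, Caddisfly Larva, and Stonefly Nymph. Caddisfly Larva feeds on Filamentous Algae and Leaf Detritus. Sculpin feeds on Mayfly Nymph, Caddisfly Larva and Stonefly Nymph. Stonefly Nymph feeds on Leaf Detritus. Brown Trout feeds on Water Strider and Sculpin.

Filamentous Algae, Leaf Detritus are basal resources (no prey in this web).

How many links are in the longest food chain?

One longest chain: Leaf Detritus → Stonefly Nymph → Water Strider → Water Snake.
It has 4 species and 3 links.

3 links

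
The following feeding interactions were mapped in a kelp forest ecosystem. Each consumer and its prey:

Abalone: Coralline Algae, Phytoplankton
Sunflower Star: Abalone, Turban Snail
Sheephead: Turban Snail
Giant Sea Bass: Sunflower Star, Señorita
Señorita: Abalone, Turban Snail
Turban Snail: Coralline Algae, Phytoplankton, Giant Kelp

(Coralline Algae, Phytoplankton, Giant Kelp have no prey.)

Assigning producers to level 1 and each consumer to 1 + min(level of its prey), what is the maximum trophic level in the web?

Producers (level 1): Coralline Algae, Phytoplankton, Giant Kelp.
Following each consumer down to its lowest-level prey: Coralline Algae → Abalone → Sunflower Star → Giant Sea Bass (levels 1 through 4).
All prey of Giant Sea Bass (Sunflower Star 3, Señorita 3) are at level 3 or above, so Giant Sea Bass is at level 1 + 3 = 4.
Every consumer has at least one prey at level 3 or below, so none exceeds level 4.

4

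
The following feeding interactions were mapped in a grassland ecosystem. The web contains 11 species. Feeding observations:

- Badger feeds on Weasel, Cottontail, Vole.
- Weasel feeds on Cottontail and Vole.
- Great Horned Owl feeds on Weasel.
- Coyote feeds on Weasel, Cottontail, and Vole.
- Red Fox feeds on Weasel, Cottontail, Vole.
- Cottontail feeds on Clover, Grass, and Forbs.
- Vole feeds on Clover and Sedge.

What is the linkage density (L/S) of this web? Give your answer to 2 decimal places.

There are L = 17 links among S = 11 species.
L/S = 17/11 = 1.5455 ≈ 1.55.

L/S = 1.55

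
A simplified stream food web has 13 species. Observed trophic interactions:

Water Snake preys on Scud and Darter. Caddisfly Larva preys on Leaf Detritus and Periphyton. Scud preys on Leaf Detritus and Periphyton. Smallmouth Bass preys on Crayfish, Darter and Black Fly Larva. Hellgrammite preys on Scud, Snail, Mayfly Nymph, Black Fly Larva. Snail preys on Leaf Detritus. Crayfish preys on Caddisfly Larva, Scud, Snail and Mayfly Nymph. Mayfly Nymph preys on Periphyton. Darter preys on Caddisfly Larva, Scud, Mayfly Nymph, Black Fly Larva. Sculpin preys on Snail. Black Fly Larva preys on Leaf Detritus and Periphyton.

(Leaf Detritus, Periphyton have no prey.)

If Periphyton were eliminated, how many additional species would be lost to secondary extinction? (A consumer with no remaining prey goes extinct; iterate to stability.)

1

Remove Periphyton.
Round 1: Mayfly Nymph (all prey gone) → extinct.
No further losses. Total secondary extinctions: 1.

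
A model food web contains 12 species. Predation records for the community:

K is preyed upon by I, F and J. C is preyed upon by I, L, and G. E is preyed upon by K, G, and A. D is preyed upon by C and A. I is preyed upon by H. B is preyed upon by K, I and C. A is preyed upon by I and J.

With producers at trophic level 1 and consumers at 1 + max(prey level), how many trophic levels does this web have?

Producers (level 1): D, E, B.
E → K → I → H gives H level 4.
No species has a prey at level 4, so no species reaches level 5.

4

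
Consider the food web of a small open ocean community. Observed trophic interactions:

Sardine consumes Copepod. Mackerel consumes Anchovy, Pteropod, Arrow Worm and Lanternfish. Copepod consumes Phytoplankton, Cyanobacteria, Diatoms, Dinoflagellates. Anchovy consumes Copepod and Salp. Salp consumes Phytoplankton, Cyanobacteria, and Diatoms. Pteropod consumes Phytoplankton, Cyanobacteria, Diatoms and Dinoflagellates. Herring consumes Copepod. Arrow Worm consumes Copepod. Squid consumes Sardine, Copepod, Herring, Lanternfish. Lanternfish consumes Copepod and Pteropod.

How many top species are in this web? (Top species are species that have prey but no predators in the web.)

2

Top species (has prey, but nothing eats it): Squid, Mackerel.
Count: 2.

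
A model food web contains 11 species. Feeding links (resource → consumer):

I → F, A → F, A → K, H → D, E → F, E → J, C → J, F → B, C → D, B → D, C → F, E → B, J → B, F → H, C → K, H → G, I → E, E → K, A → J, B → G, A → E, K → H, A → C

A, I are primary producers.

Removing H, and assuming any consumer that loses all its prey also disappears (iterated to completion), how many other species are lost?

Remove H.
Every predator of it retains at least one other prey: D still has C, B; G still has B.
No consumer loses all prey, so no secondary extinctions occur.

0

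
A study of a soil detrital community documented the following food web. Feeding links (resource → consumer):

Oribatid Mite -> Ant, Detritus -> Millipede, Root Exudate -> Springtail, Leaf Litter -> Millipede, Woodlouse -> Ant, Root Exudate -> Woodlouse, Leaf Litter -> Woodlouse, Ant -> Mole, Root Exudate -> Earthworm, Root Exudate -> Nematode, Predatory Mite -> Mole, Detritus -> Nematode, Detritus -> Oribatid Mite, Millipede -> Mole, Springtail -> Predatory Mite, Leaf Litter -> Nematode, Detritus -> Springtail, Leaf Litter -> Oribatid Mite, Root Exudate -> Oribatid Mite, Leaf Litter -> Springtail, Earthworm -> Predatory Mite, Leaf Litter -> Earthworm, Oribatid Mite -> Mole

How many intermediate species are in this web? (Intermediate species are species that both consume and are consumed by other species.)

Intermediate species (has both prey and predators): Woodlouse, Springtail, Millipede, Oribatid Mite, Earthworm, Predatory Mite, Ant.
Count: 7.

7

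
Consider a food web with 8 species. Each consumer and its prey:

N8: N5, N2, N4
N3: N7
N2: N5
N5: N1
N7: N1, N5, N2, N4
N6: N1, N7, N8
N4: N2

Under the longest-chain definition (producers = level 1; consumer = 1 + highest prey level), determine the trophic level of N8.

N1 is a producer → level 1.
N5 eats N1 → level 2.
N2 eats N5 → level 3.
N4 eats N2 → level 4.
N8 eats N4 (level 4); other prey at levels: N5 2, N2 3 → level 5.

Trophic level 5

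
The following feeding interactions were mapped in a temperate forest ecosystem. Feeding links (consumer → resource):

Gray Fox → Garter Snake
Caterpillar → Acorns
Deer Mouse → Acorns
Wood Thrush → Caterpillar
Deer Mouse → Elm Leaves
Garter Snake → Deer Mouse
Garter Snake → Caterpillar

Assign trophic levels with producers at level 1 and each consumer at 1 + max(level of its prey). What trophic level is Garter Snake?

Elm Leaves is a producer → level 1.
Deer Mouse eats Elm Leaves (level 1); other prey at levels: Acorns 1 → level 2.
Garter Snake eats Deer Mouse (level 2); other prey at levels: Caterpillar 2 → level 3.

Trophic level 3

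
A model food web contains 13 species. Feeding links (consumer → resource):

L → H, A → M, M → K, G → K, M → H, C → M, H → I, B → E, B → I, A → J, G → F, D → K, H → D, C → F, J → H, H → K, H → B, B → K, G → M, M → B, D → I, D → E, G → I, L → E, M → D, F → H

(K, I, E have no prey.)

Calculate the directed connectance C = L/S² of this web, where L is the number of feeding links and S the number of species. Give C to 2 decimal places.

The web has S = 13 species and L = 26 feeding links.
C = L / S² = 26 / 169 = 0.1538 ≈ 0.15.

C = 0.15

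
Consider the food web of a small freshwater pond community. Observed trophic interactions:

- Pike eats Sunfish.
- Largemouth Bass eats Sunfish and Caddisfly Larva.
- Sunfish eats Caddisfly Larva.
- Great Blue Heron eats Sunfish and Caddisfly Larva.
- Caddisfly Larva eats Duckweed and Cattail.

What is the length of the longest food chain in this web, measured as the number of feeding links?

One longest chain: Cattail → Caddisfly Larva → Sunfish → Largemouth Bass.
It has 4 species and 3 links.

3 links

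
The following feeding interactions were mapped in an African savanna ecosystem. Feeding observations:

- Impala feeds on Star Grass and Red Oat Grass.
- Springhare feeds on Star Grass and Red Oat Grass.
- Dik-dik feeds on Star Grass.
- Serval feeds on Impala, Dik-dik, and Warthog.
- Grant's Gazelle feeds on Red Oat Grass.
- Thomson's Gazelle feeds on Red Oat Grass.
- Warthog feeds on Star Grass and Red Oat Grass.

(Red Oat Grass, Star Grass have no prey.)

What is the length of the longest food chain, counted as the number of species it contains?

3 species

One longest chain: Red Oat Grass → Warthog → Serval.
It has 3 species and 2 links.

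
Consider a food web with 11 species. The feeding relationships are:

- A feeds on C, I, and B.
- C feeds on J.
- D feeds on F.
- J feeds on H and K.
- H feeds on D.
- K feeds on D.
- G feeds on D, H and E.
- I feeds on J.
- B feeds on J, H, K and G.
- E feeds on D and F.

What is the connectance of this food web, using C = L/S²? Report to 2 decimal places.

C = 0.16

The web has S = 11 species and L = 19 feeding links.
C = L / S² = 19 / 121 = 0.1570 ≈ 0.16.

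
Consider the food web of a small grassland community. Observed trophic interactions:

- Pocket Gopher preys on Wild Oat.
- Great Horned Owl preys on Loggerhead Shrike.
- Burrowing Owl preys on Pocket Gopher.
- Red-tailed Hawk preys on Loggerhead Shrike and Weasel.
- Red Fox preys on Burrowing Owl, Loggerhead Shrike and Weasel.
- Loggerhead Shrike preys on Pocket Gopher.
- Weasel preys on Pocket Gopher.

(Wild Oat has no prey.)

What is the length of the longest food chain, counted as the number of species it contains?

4 species

One longest chain: Wild Oat → Pocket Gopher → Burrowing Owl → Red Fox.
It has 4 species and 3 links.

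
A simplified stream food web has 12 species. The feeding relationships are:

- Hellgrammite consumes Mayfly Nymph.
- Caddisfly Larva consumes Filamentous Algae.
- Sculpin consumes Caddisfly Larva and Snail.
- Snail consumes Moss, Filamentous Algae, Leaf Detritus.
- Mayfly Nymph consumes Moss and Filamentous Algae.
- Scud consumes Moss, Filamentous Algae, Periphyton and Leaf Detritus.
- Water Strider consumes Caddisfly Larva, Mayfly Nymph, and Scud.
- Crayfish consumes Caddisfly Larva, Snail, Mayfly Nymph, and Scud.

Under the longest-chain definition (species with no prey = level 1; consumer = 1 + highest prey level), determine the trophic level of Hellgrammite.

Trophic level 3

Filamentous Algae has no prey (basal) → level 1.
Mayfly Nymph eats Filamentous Algae (level 1); other prey at levels: Moss 1 → level 2.
Hellgrammite eats Mayfly Nymph → level 3.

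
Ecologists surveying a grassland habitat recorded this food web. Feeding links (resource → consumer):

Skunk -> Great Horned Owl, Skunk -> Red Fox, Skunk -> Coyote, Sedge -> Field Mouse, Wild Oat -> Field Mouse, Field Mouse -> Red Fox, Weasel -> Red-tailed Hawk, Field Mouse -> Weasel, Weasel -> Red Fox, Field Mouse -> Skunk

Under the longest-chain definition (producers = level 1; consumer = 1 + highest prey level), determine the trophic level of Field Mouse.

Trophic level 2

Sedge is a producer → level 1.
Field Mouse eats Sedge (level 1); other prey at levels: Wild Oat 1 → level 2.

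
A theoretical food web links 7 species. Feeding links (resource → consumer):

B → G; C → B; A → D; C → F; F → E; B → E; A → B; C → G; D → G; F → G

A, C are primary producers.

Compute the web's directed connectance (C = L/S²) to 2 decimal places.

The web has S = 7 species and L = 10 feeding links.
C = L / S² = 10 / 49 = 0.2041 ≈ 0.20.

C = 0.20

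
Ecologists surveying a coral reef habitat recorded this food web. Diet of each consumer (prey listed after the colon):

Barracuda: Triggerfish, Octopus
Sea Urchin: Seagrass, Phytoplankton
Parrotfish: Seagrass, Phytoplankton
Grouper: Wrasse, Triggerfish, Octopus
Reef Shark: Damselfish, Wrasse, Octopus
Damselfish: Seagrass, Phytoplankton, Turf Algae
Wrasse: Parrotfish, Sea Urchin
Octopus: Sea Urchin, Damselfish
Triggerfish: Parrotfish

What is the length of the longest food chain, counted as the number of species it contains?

One longest chain: Seagrass → Sea Urchin → Octopus → Barracuda.
It has 4 species and 3 links.

4 species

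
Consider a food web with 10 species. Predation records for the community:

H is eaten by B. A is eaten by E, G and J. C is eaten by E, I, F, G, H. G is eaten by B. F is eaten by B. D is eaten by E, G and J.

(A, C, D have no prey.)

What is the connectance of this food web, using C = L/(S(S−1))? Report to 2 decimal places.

The web has S = 10 species and L = 14 feeding links.
C = L / (S(S−1)) = 14 / 90 = 0.1556 ≈ 0.16.

C = 0.16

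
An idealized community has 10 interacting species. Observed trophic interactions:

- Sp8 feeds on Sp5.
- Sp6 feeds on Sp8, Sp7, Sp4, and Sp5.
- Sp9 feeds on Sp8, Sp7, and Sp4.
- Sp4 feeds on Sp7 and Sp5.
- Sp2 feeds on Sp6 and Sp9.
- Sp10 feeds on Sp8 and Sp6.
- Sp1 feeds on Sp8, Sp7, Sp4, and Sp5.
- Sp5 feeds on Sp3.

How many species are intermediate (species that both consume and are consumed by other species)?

Intermediate species (has both prey and predators): Sp5, Sp4, Sp8, Sp6, Sp9.
Count: 5.

5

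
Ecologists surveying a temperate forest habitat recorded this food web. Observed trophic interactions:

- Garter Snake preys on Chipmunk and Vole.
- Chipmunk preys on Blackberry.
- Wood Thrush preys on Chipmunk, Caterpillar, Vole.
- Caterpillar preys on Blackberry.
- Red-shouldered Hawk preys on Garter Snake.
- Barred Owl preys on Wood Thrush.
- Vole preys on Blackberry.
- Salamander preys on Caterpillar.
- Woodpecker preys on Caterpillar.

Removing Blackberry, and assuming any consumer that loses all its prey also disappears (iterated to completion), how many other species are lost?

Remove Blackberry.
Round 1: Vole (all prey gone), Chipmunk (all prey gone), Caterpillar (all prey gone) → extinct.
Round 2: Woodpecker (all prey gone), Garter Snake (all prey gone), Salamander (all prey gone), Wood Thrush (all prey gone) → extinct.
Round 3: Red-shouldered Hawk (all prey gone), Barred Owl (all prey gone) → extinct.
No further losses. Total secondary extinctions: 9.

9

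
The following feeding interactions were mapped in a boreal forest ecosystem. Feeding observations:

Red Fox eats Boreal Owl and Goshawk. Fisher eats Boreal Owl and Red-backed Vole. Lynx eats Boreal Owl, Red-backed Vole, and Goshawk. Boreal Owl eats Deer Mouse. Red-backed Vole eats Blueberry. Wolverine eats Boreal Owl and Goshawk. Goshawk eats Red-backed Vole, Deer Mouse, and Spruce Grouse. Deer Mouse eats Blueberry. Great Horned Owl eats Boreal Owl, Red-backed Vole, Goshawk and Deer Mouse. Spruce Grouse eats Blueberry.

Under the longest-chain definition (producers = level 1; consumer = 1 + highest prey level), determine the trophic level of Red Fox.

Blueberry is a producer → level 1.
Deer Mouse eats Blueberry → level 2.
Boreal Owl eats Deer Mouse → level 3.
Red Fox eats Boreal Owl (level 3); other prey at levels: Goshawk 3 → level 4.

Trophic level 4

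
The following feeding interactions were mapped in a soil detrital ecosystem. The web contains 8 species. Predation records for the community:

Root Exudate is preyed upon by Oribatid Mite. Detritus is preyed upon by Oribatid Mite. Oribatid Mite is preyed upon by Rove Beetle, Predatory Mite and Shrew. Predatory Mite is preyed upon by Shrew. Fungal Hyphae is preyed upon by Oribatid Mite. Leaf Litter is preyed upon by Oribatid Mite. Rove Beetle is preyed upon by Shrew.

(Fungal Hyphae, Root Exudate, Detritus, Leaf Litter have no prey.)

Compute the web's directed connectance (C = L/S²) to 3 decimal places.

The web has S = 8 species and L = 9 feeding links.
C = L / S² = 9 / 64 = 0.1406 ≈ 0.141.

C = 0.141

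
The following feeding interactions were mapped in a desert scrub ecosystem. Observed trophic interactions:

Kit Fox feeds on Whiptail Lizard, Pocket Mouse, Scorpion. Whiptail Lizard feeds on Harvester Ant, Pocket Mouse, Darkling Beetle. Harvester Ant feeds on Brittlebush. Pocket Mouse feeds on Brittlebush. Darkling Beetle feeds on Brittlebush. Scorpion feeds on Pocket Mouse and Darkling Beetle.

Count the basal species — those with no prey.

1

Basal species (no prey listed): Brittlebush.
Count: 1.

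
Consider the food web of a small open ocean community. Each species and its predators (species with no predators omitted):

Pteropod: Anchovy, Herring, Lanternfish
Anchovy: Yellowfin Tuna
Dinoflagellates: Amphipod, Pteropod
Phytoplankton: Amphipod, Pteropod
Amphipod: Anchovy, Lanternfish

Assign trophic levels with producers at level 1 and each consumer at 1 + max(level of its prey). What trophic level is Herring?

Trophic level 3

Phytoplankton is a producer → level 1.
Pteropod eats Phytoplankton (level 1); other prey at levels: Dinoflagellates 1 → level 2.
Herring eats Pteropod → level 3.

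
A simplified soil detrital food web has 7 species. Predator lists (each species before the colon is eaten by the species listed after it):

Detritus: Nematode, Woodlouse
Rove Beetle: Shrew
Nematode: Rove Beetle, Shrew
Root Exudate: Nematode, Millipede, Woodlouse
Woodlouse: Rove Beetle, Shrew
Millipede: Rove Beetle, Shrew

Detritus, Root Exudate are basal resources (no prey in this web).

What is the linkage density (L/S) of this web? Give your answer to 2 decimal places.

There are L = 12 links among S = 7 species.
L/S = 12/7 = 1.7143 ≈ 1.71.

L/S = 1.71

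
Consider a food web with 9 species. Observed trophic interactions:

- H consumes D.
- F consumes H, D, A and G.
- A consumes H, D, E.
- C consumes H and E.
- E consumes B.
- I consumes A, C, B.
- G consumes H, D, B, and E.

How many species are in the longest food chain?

4 species

One longest chain: B → E → C → I.
It has 4 species and 3 links.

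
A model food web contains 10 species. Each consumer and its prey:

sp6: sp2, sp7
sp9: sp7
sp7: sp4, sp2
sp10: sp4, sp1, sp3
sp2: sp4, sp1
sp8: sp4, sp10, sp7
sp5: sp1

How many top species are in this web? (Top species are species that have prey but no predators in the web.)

4

Top species (has prey, but nothing eats it): sp5, sp8, sp9, sp6.
Count: 4.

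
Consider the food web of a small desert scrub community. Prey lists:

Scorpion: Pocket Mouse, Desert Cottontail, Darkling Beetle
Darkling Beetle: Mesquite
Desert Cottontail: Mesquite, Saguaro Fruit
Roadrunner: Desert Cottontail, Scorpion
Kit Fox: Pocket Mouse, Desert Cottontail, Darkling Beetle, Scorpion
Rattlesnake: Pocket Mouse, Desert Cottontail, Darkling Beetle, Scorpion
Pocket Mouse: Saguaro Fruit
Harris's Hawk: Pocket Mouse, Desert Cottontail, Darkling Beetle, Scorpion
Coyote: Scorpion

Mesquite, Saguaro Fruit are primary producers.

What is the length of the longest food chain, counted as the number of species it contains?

One longest chain: Saguaro Fruit → Pocket Mouse → Scorpion → Rattlesnake.
It has 4 species and 3 links.

4 species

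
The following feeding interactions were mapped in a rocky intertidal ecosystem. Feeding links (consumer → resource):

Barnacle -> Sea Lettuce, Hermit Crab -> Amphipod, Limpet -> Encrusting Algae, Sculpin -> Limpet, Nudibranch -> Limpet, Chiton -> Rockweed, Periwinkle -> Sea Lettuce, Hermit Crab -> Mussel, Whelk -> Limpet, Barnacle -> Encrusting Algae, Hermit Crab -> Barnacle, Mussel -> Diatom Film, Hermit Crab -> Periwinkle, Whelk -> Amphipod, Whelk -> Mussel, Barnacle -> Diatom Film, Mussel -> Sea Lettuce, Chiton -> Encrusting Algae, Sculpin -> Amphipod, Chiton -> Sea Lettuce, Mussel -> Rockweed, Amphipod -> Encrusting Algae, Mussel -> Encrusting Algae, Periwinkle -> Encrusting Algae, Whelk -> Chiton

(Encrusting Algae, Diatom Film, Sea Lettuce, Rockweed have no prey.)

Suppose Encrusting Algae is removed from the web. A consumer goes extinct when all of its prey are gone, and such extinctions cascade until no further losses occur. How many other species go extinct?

4

Remove Encrusting Algae.
Round 1: Limpet (all prey gone), Amphipod (all prey gone) → extinct.
Round 2: Nudibranch (all prey gone), Sculpin (all prey gone) → extinct.
No further losses. Total secondary extinctions: 4.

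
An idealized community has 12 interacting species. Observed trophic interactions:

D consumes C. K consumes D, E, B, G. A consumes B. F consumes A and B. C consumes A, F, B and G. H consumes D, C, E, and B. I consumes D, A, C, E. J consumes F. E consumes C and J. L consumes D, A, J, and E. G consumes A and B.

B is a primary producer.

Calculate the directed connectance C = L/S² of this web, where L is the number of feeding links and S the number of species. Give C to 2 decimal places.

The web has S = 12 species and L = 29 feeding links.
C = L / S² = 29 / 144 = 0.2014 ≈ 0.20.

C = 0.20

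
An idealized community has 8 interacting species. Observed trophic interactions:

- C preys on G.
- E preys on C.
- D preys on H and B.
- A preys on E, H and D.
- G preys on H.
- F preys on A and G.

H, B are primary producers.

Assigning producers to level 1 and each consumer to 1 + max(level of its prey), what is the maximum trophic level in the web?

Producers (level 1): H, B.
H → G → C → E → A → F gives F level 6.
No species has a prey at level 6, so no species reaches level 7.

6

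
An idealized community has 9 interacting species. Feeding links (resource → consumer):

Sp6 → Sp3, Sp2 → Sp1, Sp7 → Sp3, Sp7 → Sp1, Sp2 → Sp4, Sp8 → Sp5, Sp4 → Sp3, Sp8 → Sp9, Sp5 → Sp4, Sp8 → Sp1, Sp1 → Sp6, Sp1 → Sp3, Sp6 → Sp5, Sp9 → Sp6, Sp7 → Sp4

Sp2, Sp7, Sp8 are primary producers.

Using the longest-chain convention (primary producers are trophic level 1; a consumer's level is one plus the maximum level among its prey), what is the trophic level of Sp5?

Trophic level 4

Sp2 is a producer → level 1.
Sp1 eats Sp2 (level 1); other prey at levels: Sp7 1, Sp8 1 → level 2.
Sp6 eats Sp1 (level 2); other prey at levels: Sp9 2 → level 3.
Sp5 eats Sp6 (level 3); other prey at levels: Sp8 1 → level 4.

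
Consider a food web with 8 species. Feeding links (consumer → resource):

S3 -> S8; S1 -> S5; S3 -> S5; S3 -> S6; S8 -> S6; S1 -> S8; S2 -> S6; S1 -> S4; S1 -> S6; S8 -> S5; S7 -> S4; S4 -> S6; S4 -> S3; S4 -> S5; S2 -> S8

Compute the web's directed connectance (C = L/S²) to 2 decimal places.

The web has S = 8 species and L = 15 feeding links.
C = L / S² = 15 / 64 = 0.2344 ≈ 0.23.

C = 0.23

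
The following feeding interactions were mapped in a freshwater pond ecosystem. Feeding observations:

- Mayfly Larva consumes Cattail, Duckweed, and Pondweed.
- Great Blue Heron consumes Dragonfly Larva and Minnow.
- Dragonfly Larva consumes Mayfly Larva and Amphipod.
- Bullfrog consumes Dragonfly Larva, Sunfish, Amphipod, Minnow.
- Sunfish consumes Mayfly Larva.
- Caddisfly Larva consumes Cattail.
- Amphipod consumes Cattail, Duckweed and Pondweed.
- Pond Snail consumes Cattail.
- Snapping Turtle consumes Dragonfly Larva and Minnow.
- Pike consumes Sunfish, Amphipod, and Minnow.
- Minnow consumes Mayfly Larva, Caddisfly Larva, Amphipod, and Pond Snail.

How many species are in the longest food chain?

4 species

One longest chain: Cattail → Amphipod → Dragonfly Larva → Bullfrog.
It has 4 species and 3 links.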